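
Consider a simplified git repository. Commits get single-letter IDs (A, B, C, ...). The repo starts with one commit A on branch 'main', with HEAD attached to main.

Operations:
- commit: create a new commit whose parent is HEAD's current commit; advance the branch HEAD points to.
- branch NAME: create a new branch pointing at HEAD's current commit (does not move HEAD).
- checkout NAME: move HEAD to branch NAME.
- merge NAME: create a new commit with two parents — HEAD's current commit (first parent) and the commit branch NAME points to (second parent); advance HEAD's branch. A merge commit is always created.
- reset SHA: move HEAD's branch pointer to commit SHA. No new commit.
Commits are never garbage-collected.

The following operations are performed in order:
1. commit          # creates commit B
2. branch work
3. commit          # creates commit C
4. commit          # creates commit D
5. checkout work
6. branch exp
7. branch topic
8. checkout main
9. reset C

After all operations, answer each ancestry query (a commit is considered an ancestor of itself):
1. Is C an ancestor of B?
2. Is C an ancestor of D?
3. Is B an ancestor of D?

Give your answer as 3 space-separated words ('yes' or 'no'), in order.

Answer: no yes yes

Derivation:
After op 1 (commit): HEAD=main@B [main=B]
After op 2 (branch): HEAD=main@B [main=B work=B]
After op 3 (commit): HEAD=main@C [main=C work=B]
After op 4 (commit): HEAD=main@D [main=D work=B]
After op 5 (checkout): HEAD=work@B [main=D work=B]
After op 6 (branch): HEAD=work@B [exp=B main=D work=B]
After op 7 (branch): HEAD=work@B [exp=B main=D topic=B work=B]
After op 8 (checkout): HEAD=main@D [exp=B main=D topic=B work=B]
After op 9 (reset): HEAD=main@C [exp=B main=C topic=B work=B]
ancestors(B) = {A,B}; C in? no
ancestors(D) = {A,B,C,D}; C in? yes
ancestors(D) = {A,B,C,D}; B in? yes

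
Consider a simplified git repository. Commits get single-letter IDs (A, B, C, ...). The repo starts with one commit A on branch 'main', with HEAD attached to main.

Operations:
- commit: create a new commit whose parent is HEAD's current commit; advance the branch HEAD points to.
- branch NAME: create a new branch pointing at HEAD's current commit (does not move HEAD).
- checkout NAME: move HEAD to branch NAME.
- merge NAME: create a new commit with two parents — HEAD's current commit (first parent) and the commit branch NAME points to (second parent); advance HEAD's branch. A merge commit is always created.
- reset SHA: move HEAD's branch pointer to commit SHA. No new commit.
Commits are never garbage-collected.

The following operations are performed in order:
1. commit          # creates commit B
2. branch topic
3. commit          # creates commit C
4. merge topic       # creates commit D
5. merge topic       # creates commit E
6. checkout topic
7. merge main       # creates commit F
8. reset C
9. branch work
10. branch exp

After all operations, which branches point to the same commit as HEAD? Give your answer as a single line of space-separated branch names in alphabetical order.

Answer: exp topic work

Derivation:
After op 1 (commit): HEAD=main@B [main=B]
After op 2 (branch): HEAD=main@B [main=B topic=B]
After op 3 (commit): HEAD=main@C [main=C topic=B]
After op 4 (merge): HEAD=main@D [main=D topic=B]
After op 5 (merge): HEAD=main@E [main=E topic=B]
After op 6 (checkout): HEAD=topic@B [main=E topic=B]
After op 7 (merge): HEAD=topic@F [main=E topic=F]
After op 8 (reset): HEAD=topic@C [main=E topic=C]
After op 9 (branch): HEAD=topic@C [main=E topic=C work=C]
After op 10 (branch): HEAD=topic@C [exp=C main=E topic=C work=C]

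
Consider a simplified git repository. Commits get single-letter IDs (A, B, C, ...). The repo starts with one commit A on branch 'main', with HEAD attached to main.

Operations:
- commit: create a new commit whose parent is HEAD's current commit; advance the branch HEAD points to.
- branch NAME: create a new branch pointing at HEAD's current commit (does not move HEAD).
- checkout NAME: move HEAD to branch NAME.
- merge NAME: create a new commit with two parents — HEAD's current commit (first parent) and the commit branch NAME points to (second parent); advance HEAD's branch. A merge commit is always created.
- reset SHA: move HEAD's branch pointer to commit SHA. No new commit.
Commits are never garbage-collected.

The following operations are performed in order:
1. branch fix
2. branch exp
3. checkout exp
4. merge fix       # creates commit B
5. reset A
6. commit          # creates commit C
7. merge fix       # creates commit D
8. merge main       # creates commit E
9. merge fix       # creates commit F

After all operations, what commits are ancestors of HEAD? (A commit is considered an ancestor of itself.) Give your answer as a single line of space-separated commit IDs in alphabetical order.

Answer: A C D E F

Derivation:
After op 1 (branch): HEAD=main@A [fix=A main=A]
After op 2 (branch): HEAD=main@A [exp=A fix=A main=A]
After op 3 (checkout): HEAD=exp@A [exp=A fix=A main=A]
After op 4 (merge): HEAD=exp@B [exp=B fix=A main=A]
After op 5 (reset): HEAD=exp@A [exp=A fix=A main=A]
After op 6 (commit): HEAD=exp@C [exp=C fix=A main=A]
After op 7 (merge): HEAD=exp@D [exp=D fix=A main=A]
After op 8 (merge): HEAD=exp@E [exp=E fix=A main=A]
After op 9 (merge): HEAD=exp@F [exp=F fix=A main=A]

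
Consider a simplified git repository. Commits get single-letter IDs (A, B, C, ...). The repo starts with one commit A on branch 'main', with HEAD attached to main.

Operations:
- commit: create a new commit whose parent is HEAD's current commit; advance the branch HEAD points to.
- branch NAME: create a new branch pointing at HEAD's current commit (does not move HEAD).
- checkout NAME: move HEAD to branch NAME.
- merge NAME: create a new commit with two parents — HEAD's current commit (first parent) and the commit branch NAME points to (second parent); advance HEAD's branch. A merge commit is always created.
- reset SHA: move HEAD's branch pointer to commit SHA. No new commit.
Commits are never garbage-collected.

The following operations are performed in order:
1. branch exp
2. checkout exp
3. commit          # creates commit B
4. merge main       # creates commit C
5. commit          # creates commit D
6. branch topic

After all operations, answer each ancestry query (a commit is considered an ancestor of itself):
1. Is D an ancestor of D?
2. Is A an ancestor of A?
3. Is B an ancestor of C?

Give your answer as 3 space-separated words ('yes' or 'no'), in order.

Answer: yes yes yes

Derivation:
After op 1 (branch): HEAD=main@A [exp=A main=A]
After op 2 (checkout): HEAD=exp@A [exp=A main=A]
After op 3 (commit): HEAD=exp@B [exp=B main=A]
After op 4 (merge): HEAD=exp@C [exp=C main=A]
After op 5 (commit): HEAD=exp@D [exp=D main=A]
After op 6 (branch): HEAD=exp@D [exp=D main=A topic=D]
ancestors(D) = {A,B,C,D}; D in? yes
ancestors(A) = {A}; A in? yes
ancestors(C) = {A,B,C}; B in? yes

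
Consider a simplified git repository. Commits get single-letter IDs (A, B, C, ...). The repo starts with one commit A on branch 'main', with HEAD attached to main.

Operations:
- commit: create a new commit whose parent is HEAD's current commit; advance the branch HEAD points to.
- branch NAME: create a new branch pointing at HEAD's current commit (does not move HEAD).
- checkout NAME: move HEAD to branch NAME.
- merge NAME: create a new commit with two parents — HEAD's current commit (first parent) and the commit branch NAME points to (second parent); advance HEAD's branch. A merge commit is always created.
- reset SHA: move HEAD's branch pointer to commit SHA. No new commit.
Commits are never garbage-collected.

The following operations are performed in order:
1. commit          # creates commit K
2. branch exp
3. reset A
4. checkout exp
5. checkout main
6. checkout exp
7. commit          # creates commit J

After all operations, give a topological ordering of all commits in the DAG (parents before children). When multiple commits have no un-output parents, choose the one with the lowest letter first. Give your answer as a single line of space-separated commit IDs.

Answer: A K J

Derivation:
After op 1 (commit): HEAD=main@K [main=K]
After op 2 (branch): HEAD=main@K [exp=K main=K]
After op 3 (reset): HEAD=main@A [exp=K main=A]
After op 4 (checkout): HEAD=exp@K [exp=K main=A]
After op 5 (checkout): HEAD=main@A [exp=K main=A]
After op 6 (checkout): HEAD=exp@K [exp=K main=A]
After op 7 (commit): HEAD=exp@J [exp=J main=A]
commit A: parents=[]
commit J: parents=['K']
commit K: parents=['A']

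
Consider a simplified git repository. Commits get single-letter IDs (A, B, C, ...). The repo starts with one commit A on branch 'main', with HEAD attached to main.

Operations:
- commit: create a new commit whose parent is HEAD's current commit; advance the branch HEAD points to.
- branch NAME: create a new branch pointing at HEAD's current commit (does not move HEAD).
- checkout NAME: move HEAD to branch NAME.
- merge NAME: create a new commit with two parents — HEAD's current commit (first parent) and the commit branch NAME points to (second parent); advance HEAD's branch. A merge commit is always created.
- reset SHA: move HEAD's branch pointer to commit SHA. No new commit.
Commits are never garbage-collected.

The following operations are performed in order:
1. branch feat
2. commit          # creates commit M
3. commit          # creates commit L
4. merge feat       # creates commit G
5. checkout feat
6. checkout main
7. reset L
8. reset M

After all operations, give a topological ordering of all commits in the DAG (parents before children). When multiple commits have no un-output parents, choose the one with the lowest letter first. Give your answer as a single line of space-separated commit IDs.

After op 1 (branch): HEAD=main@A [feat=A main=A]
After op 2 (commit): HEAD=main@M [feat=A main=M]
After op 3 (commit): HEAD=main@L [feat=A main=L]
After op 4 (merge): HEAD=main@G [feat=A main=G]
After op 5 (checkout): HEAD=feat@A [feat=A main=G]
After op 6 (checkout): HEAD=main@G [feat=A main=G]
After op 7 (reset): HEAD=main@L [feat=A main=L]
After op 8 (reset): HEAD=main@M [feat=A main=M]
commit A: parents=[]
commit G: parents=['L', 'A']
commit L: parents=['M']
commit M: parents=['A']

Answer: A M L G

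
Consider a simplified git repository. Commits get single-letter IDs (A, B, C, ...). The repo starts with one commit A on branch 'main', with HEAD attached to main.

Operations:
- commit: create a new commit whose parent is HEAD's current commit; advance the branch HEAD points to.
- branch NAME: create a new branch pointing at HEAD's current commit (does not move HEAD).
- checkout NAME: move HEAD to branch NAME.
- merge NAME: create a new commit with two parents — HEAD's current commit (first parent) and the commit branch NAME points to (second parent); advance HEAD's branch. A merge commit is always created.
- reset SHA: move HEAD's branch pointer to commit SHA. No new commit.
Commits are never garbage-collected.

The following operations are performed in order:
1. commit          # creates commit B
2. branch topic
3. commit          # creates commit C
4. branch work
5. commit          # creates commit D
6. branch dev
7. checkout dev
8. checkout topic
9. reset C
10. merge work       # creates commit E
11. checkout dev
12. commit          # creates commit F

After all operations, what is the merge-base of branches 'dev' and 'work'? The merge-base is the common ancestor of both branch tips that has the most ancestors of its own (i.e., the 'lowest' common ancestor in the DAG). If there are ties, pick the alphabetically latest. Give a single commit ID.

Answer: C

Derivation:
After op 1 (commit): HEAD=main@B [main=B]
After op 2 (branch): HEAD=main@B [main=B topic=B]
After op 3 (commit): HEAD=main@C [main=C topic=B]
After op 4 (branch): HEAD=main@C [main=C topic=B work=C]
After op 5 (commit): HEAD=main@D [main=D topic=B work=C]
After op 6 (branch): HEAD=main@D [dev=D main=D topic=B work=C]
After op 7 (checkout): HEAD=dev@D [dev=D main=D topic=B work=C]
After op 8 (checkout): HEAD=topic@B [dev=D main=D topic=B work=C]
After op 9 (reset): HEAD=topic@C [dev=D main=D topic=C work=C]
After op 10 (merge): HEAD=topic@E [dev=D main=D topic=E work=C]
After op 11 (checkout): HEAD=dev@D [dev=D main=D topic=E work=C]
After op 12 (commit): HEAD=dev@F [dev=F main=D topic=E work=C]
ancestors(dev=F): ['A', 'B', 'C', 'D', 'F']
ancestors(work=C): ['A', 'B', 'C']
common: ['A', 'B', 'C']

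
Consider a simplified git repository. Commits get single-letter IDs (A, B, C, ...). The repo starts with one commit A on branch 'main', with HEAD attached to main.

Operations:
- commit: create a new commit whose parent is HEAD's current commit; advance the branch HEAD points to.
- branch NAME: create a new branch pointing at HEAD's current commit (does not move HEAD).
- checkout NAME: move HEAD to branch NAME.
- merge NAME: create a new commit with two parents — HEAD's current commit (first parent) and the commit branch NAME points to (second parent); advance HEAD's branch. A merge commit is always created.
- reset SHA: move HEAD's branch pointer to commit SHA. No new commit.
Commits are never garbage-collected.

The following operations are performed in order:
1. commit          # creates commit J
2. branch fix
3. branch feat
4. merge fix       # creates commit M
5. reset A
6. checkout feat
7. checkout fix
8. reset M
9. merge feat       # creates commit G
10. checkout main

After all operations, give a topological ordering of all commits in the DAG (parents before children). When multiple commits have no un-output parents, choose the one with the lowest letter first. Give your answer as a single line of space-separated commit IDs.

Answer: A J M G

Derivation:
After op 1 (commit): HEAD=main@J [main=J]
After op 2 (branch): HEAD=main@J [fix=J main=J]
After op 3 (branch): HEAD=main@J [feat=J fix=J main=J]
After op 4 (merge): HEAD=main@M [feat=J fix=J main=M]
After op 5 (reset): HEAD=main@A [feat=J fix=J main=A]
After op 6 (checkout): HEAD=feat@J [feat=J fix=J main=A]
After op 7 (checkout): HEAD=fix@J [feat=J fix=J main=A]
After op 8 (reset): HEAD=fix@M [feat=J fix=M main=A]
After op 9 (merge): HEAD=fix@G [feat=J fix=G main=A]
After op 10 (checkout): HEAD=main@A [feat=J fix=G main=A]
commit A: parents=[]
commit G: parents=['M', 'J']
commit J: parents=['A']
commit M: parents=['J', 'J']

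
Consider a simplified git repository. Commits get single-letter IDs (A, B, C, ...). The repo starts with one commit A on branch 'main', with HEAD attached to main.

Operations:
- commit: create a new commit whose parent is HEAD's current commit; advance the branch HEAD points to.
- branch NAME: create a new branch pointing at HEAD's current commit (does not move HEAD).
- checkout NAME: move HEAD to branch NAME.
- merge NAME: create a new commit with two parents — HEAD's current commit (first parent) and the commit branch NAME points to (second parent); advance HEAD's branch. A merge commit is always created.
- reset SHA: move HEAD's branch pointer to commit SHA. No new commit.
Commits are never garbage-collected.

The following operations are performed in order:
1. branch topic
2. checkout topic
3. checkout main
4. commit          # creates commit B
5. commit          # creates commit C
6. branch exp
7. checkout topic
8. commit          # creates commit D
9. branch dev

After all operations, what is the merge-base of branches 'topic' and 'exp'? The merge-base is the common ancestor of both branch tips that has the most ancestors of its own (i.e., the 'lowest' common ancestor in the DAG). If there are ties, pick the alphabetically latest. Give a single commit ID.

After op 1 (branch): HEAD=main@A [main=A topic=A]
After op 2 (checkout): HEAD=topic@A [main=A topic=A]
After op 3 (checkout): HEAD=main@A [main=A topic=A]
After op 4 (commit): HEAD=main@B [main=B topic=A]
After op 5 (commit): HEAD=main@C [main=C topic=A]
After op 6 (branch): HEAD=main@C [exp=C main=C topic=A]
After op 7 (checkout): HEAD=topic@A [exp=C main=C topic=A]
After op 8 (commit): HEAD=topic@D [exp=C main=C topic=D]
After op 9 (branch): HEAD=topic@D [dev=D exp=C main=C topic=D]
ancestors(topic=D): ['A', 'D']
ancestors(exp=C): ['A', 'B', 'C']
common: ['A']

Answer: A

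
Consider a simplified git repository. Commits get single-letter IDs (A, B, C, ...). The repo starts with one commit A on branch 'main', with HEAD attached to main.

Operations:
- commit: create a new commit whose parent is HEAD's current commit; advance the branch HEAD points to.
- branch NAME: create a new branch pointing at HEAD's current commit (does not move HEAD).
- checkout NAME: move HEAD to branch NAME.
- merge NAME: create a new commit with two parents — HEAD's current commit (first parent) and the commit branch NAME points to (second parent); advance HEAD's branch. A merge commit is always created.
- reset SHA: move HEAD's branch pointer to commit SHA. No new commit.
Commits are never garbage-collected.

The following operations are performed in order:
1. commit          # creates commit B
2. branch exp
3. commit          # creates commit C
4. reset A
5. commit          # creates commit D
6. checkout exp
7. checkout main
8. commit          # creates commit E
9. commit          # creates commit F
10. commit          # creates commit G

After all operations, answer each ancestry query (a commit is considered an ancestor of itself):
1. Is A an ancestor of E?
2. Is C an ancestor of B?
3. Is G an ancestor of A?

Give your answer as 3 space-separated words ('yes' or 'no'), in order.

Answer: yes no no

Derivation:
After op 1 (commit): HEAD=main@B [main=B]
After op 2 (branch): HEAD=main@B [exp=B main=B]
After op 3 (commit): HEAD=main@C [exp=B main=C]
After op 4 (reset): HEAD=main@A [exp=B main=A]
After op 5 (commit): HEAD=main@D [exp=B main=D]
After op 6 (checkout): HEAD=exp@B [exp=B main=D]
After op 7 (checkout): HEAD=main@D [exp=B main=D]
After op 8 (commit): HEAD=main@E [exp=B main=E]
After op 9 (commit): HEAD=main@F [exp=B main=F]
After op 10 (commit): HEAD=main@G [exp=B main=G]
ancestors(E) = {A,D,E}; A in? yes
ancestors(B) = {A,B}; C in? no
ancestors(A) = {A}; G in? no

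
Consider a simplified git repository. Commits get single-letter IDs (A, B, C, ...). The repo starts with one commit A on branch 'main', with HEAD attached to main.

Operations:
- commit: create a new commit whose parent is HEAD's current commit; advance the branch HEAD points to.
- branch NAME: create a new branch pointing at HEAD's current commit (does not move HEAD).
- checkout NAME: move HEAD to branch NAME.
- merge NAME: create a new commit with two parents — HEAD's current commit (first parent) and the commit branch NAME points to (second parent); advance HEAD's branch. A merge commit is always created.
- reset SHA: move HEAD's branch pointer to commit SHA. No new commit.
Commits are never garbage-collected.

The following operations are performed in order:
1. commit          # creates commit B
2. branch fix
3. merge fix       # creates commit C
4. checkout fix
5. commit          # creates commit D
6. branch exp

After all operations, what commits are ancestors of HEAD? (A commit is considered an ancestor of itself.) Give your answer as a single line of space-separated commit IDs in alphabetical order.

Answer: A B D

Derivation:
After op 1 (commit): HEAD=main@B [main=B]
After op 2 (branch): HEAD=main@B [fix=B main=B]
After op 3 (merge): HEAD=main@C [fix=B main=C]
After op 4 (checkout): HEAD=fix@B [fix=B main=C]
After op 5 (commit): HEAD=fix@D [fix=D main=C]
After op 6 (branch): HEAD=fix@D [exp=D fix=D main=C]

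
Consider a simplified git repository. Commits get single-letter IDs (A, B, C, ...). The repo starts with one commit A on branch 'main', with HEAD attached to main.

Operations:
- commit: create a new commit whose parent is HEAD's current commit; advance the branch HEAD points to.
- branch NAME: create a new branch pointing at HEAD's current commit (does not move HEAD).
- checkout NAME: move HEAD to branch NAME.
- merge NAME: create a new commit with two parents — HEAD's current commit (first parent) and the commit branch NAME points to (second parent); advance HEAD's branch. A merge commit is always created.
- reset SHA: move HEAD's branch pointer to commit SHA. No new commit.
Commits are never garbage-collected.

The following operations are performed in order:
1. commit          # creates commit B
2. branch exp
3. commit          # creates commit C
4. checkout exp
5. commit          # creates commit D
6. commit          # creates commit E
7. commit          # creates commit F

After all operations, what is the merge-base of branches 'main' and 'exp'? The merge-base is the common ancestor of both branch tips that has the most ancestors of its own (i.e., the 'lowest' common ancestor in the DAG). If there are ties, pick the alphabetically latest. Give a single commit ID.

After op 1 (commit): HEAD=main@B [main=B]
After op 2 (branch): HEAD=main@B [exp=B main=B]
After op 3 (commit): HEAD=main@C [exp=B main=C]
After op 4 (checkout): HEAD=exp@B [exp=B main=C]
After op 5 (commit): HEAD=exp@D [exp=D main=C]
After op 6 (commit): HEAD=exp@E [exp=E main=C]
After op 7 (commit): HEAD=exp@F [exp=F main=C]
ancestors(main=C): ['A', 'B', 'C']
ancestors(exp=F): ['A', 'B', 'D', 'E', 'F']
common: ['A', 'B']

Answer: B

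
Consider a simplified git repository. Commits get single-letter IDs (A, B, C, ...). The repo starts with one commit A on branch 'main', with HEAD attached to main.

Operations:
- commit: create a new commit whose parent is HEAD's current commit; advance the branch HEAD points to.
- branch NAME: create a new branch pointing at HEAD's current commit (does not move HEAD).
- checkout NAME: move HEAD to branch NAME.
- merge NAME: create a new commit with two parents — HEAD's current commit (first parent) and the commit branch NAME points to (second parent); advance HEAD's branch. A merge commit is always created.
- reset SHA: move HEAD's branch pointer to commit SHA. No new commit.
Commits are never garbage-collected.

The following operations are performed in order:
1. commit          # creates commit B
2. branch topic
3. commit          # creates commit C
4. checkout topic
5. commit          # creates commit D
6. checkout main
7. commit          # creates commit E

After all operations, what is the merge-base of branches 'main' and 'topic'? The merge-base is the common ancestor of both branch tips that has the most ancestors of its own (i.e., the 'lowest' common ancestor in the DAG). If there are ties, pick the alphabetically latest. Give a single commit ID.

After op 1 (commit): HEAD=main@B [main=B]
After op 2 (branch): HEAD=main@B [main=B topic=B]
After op 3 (commit): HEAD=main@C [main=C topic=B]
After op 4 (checkout): HEAD=topic@B [main=C topic=B]
After op 5 (commit): HEAD=topic@D [main=C topic=D]
After op 6 (checkout): HEAD=main@C [main=C topic=D]
After op 7 (commit): HEAD=main@E [main=E topic=D]
ancestors(main=E): ['A', 'B', 'C', 'E']
ancestors(topic=D): ['A', 'B', 'D']
common: ['A', 'B']

Answer: B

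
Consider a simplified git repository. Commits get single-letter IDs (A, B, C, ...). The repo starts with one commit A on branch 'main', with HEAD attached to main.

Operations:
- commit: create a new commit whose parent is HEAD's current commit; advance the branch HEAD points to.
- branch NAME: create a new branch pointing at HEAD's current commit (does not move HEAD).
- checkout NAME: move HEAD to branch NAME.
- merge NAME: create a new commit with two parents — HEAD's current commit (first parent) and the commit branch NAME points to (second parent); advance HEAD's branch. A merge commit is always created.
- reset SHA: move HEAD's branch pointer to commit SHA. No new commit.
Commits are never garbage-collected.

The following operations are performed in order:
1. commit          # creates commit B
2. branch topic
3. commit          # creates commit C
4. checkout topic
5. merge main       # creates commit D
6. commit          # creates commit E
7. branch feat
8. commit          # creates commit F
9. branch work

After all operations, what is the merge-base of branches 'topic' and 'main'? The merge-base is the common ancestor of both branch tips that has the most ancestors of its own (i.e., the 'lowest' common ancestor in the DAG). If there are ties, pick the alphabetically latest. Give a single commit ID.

Answer: C

Derivation:
After op 1 (commit): HEAD=main@B [main=B]
After op 2 (branch): HEAD=main@B [main=B topic=B]
After op 3 (commit): HEAD=main@C [main=C topic=B]
After op 4 (checkout): HEAD=topic@B [main=C topic=B]
After op 5 (merge): HEAD=topic@D [main=C topic=D]
After op 6 (commit): HEAD=topic@E [main=C topic=E]
After op 7 (branch): HEAD=topic@E [feat=E main=C topic=E]
After op 8 (commit): HEAD=topic@F [feat=E main=C topic=F]
After op 9 (branch): HEAD=topic@F [feat=E main=C topic=F work=F]
ancestors(topic=F): ['A', 'B', 'C', 'D', 'E', 'F']
ancestors(main=C): ['A', 'B', 'C']
common: ['A', 'B', 'C']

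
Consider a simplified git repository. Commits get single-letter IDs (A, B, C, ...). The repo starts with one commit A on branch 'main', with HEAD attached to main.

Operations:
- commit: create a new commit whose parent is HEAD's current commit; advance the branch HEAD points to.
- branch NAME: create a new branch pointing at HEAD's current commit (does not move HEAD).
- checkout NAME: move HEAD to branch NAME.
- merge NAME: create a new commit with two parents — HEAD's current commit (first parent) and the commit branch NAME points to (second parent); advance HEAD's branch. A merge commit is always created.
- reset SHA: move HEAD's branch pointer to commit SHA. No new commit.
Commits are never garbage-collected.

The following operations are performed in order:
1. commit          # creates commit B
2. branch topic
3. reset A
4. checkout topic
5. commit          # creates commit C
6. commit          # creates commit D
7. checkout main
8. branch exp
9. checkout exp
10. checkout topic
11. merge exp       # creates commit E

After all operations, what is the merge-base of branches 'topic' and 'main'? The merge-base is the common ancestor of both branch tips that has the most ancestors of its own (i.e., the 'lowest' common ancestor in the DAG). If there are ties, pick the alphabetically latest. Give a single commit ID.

Answer: A

Derivation:
After op 1 (commit): HEAD=main@B [main=B]
After op 2 (branch): HEAD=main@B [main=B topic=B]
After op 3 (reset): HEAD=main@A [main=A topic=B]
After op 4 (checkout): HEAD=topic@B [main=A topic=B]
After op 5 (commit): HEAD=topic@C [main=A topic=C]
After op 6 (commit): HEAD=topic@D [main=A topic=D]
After op 7 (checkout): HEAD=main@A [main=A topic=D]
After op 8 (branch): HEAD=main@A [exp=A main=A topic=D]
After op 9 (checkout): HEAD=exp@A [exp=A main=A topic=D]
After op 10 (checkout): HEAD=topic@D [exp=A main=A topic=D]
After op 11 (merge): HEAD=topic@E [exp=A main=A topic=E]
ancestors(topic=E): ['A', 'B', 'C', 'D', 'E']
ancestors(main=A): ['A']
common: ['A']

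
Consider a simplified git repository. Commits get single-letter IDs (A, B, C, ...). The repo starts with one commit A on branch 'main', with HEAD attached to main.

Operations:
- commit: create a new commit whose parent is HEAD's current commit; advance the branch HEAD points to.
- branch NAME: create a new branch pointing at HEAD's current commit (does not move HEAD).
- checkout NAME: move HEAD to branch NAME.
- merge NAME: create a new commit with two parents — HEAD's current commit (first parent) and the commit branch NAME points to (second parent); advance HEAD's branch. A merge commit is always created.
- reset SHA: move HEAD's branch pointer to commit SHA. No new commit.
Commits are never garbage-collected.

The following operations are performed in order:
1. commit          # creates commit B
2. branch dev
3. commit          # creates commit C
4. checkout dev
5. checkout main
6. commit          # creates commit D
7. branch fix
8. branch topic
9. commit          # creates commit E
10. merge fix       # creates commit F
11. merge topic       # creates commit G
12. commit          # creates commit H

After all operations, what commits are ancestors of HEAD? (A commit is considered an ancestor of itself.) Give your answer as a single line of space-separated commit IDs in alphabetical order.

After op 1 (commit): HEAD=main@B [main=B]
After op 2 (branch): HEAD=main@B [dev=B main=B]
After op 3 (commit): HEAD=main@C [dev=B main=C]
After op 4 (checkout): HEAD=dev@B [dev=B main=C]
After op 5 (checkout): HEAD=main@C [dev=B main=C]
After op 6 (commit): HEAD=main@D [dev=B main=D]
After op 7 (branch): HEAD=main@D [dev=B fix=D main=D]
After op 8 (branch): HEAD=main@D [dev=B fix=D main=D topic=D]
After op 9 (commit): HEAD=main@E [dev=B fix=D main=E topic=D]
After op 10 (merge): HEAD=main@F [dev=B fix=D main=F topic=D]
After op 11 (merge): HEAD=main@G [dev=B fix=D main=G topic=D]
After op 12 (commit): HEAD=main@H [dev=B fix=D main=H topic=D]

Answer: A B C D E F G H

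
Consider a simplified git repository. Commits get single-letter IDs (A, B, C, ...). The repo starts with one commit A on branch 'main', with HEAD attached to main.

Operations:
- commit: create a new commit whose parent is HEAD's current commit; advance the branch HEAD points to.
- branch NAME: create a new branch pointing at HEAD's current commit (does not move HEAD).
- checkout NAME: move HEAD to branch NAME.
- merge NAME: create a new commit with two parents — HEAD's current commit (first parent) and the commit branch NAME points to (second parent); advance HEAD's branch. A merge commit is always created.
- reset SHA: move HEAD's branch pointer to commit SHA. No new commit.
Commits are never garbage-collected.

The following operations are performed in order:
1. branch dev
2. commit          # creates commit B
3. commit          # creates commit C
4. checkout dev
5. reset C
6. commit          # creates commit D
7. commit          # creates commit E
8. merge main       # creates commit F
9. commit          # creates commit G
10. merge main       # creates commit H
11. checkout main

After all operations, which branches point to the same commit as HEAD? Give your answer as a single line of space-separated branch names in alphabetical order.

Answer: main

Derivation:
After op 1 (branch): HEAD=main@A [dev=A main=A]
After op 2 (commit): HEAD=main@B [dev=A main=B]
After op 3 (commit): HEAD=main@C [dev=A main=C]
After op 4 (checkout): HEAD=dev@A [dev=A main=C]
After op 5 (reset): HEAD=dev@C [dev=C main=C]
After op 6 (commit): HEAD=dev@D [dev=D main=C]
After op 7 (commit): HEAD=dev@E [dev=E main=C]
After op 8 (merge): HEAD=dev@F [dev=F main=C]
After op 9 (commit): HEAD=dev@G [dev=G main=C]
After op 10 (merge): HEAD=dev@H [dev=H main=C]
After op 11 (checkout): HEAD=main@C [dev=H main=C]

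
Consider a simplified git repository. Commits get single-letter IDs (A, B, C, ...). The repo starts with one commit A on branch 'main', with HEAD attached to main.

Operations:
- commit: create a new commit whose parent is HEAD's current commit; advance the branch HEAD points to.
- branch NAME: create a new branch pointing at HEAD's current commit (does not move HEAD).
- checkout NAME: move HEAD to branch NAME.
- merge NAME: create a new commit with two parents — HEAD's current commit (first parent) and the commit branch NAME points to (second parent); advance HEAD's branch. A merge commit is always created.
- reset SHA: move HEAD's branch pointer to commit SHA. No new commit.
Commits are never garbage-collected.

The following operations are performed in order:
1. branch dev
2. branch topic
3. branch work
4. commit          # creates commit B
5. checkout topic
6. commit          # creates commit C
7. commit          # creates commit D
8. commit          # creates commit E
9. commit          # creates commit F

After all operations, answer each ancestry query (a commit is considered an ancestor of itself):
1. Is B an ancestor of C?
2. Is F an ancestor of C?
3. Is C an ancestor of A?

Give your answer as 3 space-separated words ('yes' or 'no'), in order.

After op 1 (branch): HEAD=main@A [dev=A main=A]
After op 2 (branch): HEAD=main@A [dev=A main=A topic=A]
After op 3 (branch): HEAD=main@A [dev=A main=A topic=A work=A]
After op 4 (commit): HEAD=main@B [dev=A main=B topic=A work=A]
After op 5 (checkout): HEAD=topic@A [dev=A main=B topic=A work=A]
After op 6 (commit): HEAD=topic@C [dev=A main=B topic=C work=A]
After op 7 (commit): HEAD=topic@D [dev=A main=B topic=D work=A]
After op 8 (commit): HEAD=topic@E [dev=A main=B topic=E work=A]
After op 9 (commit): HEAD=topic@F [dev=A main=B topic=F work=A]
ancestors(C) = {A,C}; B in? no
ancestors(C) = {A,C}; F in? no
ancestors(A) = {A}; C in? no

Answer: no no no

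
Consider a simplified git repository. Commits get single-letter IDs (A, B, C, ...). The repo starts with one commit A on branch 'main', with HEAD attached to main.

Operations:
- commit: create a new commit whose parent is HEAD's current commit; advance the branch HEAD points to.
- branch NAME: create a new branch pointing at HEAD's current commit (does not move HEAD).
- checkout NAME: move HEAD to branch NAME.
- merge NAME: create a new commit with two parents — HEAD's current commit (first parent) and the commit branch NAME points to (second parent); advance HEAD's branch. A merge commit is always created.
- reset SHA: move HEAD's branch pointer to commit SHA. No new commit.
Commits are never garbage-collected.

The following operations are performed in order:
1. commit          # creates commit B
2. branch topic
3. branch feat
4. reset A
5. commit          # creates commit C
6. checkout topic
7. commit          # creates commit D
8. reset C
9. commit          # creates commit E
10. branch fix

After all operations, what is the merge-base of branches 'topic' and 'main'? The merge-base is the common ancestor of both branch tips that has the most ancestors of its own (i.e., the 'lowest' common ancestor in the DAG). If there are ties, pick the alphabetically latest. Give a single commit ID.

Answer: C

Derivation:
After op 1 (commit): HEAD=main@B [main=B]
After op 2 (branch): HEAD=main@B [main=B topic=B]
After op 3 (branch): HEAD=main@B [feat=B main=B topic=B]
After op 4 (reset): HEAD=main@A [feat=B main=A topic=B]
After op 5 (commit): HEAD=main@C [feat=B main=C topic=B]
After op 6 (checkout): HEAD=topic@B [feat=B main=C topic=B]
After op 7 (commit): HEAD=topic@D [feat=B main=C topic=D]
After op 8 (reset): HEAD=topic@C [feat=B main=C topic=C]
After op 9 (commit): HEAD=topic@E [feat=B main=C topic=E]
After op 10 (branch): HEAD=topic@E [feat=B fix=E main=C topic=E]
ancestors(topic=E): ['A', 'C', 'E']
ancestors(main=C): ['A', 'C']
common: ['A', 'C']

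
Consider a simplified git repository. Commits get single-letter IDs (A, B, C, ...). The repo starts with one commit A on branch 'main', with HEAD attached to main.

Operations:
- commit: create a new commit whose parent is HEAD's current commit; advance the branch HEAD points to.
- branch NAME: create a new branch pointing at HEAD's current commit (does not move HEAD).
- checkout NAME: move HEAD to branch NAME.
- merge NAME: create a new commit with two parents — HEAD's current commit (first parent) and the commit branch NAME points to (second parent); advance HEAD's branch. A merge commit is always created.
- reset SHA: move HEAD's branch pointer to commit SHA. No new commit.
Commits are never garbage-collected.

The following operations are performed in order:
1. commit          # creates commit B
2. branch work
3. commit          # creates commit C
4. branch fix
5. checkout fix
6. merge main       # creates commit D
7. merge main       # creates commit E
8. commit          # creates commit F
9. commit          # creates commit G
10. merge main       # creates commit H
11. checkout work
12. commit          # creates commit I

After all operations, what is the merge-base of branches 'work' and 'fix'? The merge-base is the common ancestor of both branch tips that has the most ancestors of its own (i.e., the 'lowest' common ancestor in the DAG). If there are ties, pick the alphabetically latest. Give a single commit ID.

Answer: B

Derivation:
After op 1 (commit): HEAD=main@B [main=B]
After op 2 (branch): HEAD=main@B [main=B work=B]
After op 3 (commit): HEAD=main@C [main=C work=B]
After op 4 (branch): HEAD=main@C [fix=C main=C work=B]
After op 5 (checkout): HEAD=fix@C [fix=C main=C work=B]
After op 6 (merge): HEAD=fix@D [fix=D main=C work=B]
After op 7 (merge): HEAD=fix@E [fix=E main=C work=B]
After op 8 (commit): HEAD=fix@F [fix=F main=C work=B]
After op 9 (commit): HEAD=fix@G [fix=G main=C work=B]
After op 10 (merge): HEAD=fix@H [fix=H main=C work=B]
After op 11 (checkout): HEAD=work@B [fix=H main=C work=B]
After op 12 (commit): HEAD=work@I [fix=H main=C work=I]
ancestors(work=I): ['A', 'B', 'I']
ancestors(fix=H): ['A', 'B', 'C', 'D', 'E', 'F', 'G', 'H']
common: ['A', 'B']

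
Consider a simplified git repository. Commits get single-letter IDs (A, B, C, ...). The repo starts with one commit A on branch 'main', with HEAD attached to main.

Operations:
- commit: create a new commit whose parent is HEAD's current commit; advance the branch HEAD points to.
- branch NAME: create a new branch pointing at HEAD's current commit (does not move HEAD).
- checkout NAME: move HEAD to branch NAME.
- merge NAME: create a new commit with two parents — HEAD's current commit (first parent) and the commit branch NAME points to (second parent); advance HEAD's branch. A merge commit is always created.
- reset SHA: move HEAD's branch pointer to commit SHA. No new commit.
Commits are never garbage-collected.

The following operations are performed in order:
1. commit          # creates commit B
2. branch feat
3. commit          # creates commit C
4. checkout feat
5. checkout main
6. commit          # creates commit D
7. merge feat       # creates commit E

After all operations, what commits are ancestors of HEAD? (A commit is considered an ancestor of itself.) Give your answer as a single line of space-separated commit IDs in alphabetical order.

After op 1 (commit): HEAD=main@B [main=B]
After op 2 (branch): HEAD=main@B [feat=B main=B]
After op 3 (commit): HEAD=main@C [feat=B main=C]
After op 4 (checkout): HEAD=feat@B [feat=B main=C]
After op 5 (checkout): HEAD=main@C [feat=B main=C]
After op 6 (commit): HEAD=main@D [feat=B main=D]
After op 7 (merge): HEAD=main@E [feat=B main=E]

Answer: A B C D E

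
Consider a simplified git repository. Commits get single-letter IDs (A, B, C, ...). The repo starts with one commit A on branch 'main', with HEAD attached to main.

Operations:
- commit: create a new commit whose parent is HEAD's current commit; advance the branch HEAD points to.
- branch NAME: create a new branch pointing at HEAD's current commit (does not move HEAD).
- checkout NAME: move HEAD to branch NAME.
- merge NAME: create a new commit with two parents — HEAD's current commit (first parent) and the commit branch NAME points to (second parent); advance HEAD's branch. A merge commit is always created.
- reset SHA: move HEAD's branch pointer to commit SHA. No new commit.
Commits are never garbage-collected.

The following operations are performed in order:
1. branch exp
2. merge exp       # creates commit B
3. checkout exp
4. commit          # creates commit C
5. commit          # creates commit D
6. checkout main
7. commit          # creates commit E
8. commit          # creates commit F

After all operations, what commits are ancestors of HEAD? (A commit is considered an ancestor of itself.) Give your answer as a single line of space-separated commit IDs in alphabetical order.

Answer: A B E F

Derivation:
After op 1 (branch): HEAD=main@A [exp=A main=A]
After op 2 (merge): HEAD=main@B [exp=A main=B]
After op 3 (checkout): HEAD=exp@A [exp=A main=B]
After op 4 (commit): HEAD=exp@C [exp=C main=B]
After op 5 (commit): HEAD=exp@D [exp=D main=B]
After op 6 (checkout): HEAD=main@B [exp=D main=B]
After op 7 (commit): HEAD=main@E [exp=D main=E]
After op 8 (commit): HEAD=main@F [exp=D main=F]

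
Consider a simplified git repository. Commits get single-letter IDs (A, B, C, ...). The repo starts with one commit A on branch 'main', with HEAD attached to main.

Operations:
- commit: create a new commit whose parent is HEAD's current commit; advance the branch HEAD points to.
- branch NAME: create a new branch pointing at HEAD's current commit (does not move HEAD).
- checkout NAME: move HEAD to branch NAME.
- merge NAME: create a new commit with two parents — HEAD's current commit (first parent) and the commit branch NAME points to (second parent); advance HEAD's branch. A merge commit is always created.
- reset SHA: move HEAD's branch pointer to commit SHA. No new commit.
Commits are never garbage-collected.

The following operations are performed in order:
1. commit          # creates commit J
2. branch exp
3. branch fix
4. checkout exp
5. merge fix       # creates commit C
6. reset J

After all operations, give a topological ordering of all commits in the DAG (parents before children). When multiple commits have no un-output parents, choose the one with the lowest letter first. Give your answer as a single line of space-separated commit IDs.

Answer: A J C

Derivation:
After op 1 (commit): HEAD=main@J [main=J]
After op 2 (branch): HEAD=main@J [exp=J main=J]
After op 3 (branch): HEAD=main@J [exp=J fix=J main=J]
After op 4 (checkout): HEAD=exp@J [exp=J fix=J main=J]
After op 5 (merge): HEAD=exp@C [exp=C fix=J main=J]
After op 6 (reset): HEAD=exp@J [exp=J fix=J main=J]
commit A: parents=[]
commit C: parents=['J', 'J']
commit J: parents=['A']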